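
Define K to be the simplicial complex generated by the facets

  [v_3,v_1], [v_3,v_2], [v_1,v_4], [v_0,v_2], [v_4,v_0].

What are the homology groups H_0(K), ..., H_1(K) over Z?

H_0 = Z,  H_1 = Z.

We work with the vertex ordering v_0 < v_1 < v_2 < v_3 < v_4. The simplices of K, each written with vertices in increasing order, are:

  0-simplices (5): [v_0], [v_1], [v_2], [v_3], [v_4]
  1-simplices (5): [v_0,v_2], [v_0,v_4], [v_1,v_3], [v_1,v_4], [v_2,v_3]

Hence C_0 ≅ Z^5, C_1 ≅ Z^5.

The boundary map ∂_1: C_1 → C_0 is given by ∂[p,q] = [q] − [p]. For instance
  ∂[v_2,v_3] = [v_3] − [v_2].
As a 5×5 matrix over Z this has rank 4, with invariant factors (1,1,1,1).

From H_k ≅ ker(∂_k) / im(∂_{k+1}) we obtain:

  H_0: rank C_0 − rank ∂_1 = 5 − 4 = 1, and the invariant factors of ∂_1 are all 1, so H_0 ≅ Z.
  H_1: rank ker ∂_1 − rank ∂_2 = (5 − 4) − 0 = 1, and there is no ∂_2, so H_1 ≅ Z.

As a check, the Euler characteristic is 5 − 5 = 0, which agrees with 1 − 1 = 0.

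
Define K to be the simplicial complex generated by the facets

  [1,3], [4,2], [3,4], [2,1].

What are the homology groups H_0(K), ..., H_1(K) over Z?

H_0 ≅ Z,  H_1 ≅ Z.

Order the vertices as 1 < 2 < 3 < 4. Listing each simplex with vertices in this order, K has dimension 1 with simplices:

  0-simplices (4): [1], [2], [3], [4]
  1-simplices (4): [1,2], [1,3], [2,4], [3,4]

giving chain groups C_0 ≅ Z^4, C_1 ≅ Z^4.

The boundary map ∂_1: C_1 → C_0 sends each edge [p,q] (with p < q) to q − p.
The resulting 4×4 matrix has rank 3, and its Smith normal form has invariant factors (1,1,1).

Computing H_k = (kernel of ∂_k) / (image of ∂_{k+1}):

  H_0: rank C_0 − rank ∂_1 = 4 − 3 = 1, and the invariant factors of ∂_1 are all 1, so H_0 ≅ Z.
  H_1: rank ker ∂_1 − rank ∂_2 = (4 − 3) − 0 = 1, and there is no ∂_2, so H_1 ≅ Z.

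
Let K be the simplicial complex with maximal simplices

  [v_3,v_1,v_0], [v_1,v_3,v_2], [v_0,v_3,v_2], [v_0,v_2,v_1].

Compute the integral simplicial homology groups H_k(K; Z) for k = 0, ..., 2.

H_0 ≅ Z,  H_1 = 0,  H_2 ≅ Z.

K has 4 vertices, 6 edges, 4 triangles.
rank ∂_0 = 0, rank ∂_1 = 3 ⇒ b_0 = 4 − 0 − 3 = 1; all invariant factors of ∂_1 are 1 so no torsion. So H_0 ≅ Z.
rank ∂_1 = 3, rank ∂_2 = 3 ⇒ b_1 = 6 − 3 − 3 = 0; all invariant factors of ∂_2 are 1 so no torsion. So H_1 ≅ 0.
rank ∂_2 = 3, rank ∂_3 = 0 ⇒ b_2 = 4 − 3 − 0 = 1. So H_2 ≅ Z.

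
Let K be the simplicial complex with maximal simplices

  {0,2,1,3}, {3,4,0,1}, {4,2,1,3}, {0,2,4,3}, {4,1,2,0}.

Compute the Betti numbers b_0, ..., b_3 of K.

K has 5 vertices, 10 edges, 10 triangles, 5 3-simplices.
rank ∂_0 = 0, rank ∂_1 = 4 ⇒ b_0 = 5 − 0 − 4 = 1; all invariant factors of ∂_1 are 1 so no torsion. So H_0 ≅ Z.
rank ∂_1 = 4, rank ∂_2 = 6 ⇒ b_1 = 10 − 4 − 6 = 0; all invariant factors of ∂_2 are 1 so no torsion. So H_1 ≅ 0.
rank ∂_2 = 6, rank ∂_3 = 4 ⇒ b_2 = 10 − 6 − 4 = 0; all invariant factors of ∂_3 are 1 so no torsion. So H_2 ≅ 0.
rank ∂_3 = 4, rank ∂_4 = 0 ⇒ b_3 = 5 − 4 − 0 = 1. So H_3 ≅ Z.

b_0 = 1, b_1 = 0, b_2 = 0, b_3 = 1.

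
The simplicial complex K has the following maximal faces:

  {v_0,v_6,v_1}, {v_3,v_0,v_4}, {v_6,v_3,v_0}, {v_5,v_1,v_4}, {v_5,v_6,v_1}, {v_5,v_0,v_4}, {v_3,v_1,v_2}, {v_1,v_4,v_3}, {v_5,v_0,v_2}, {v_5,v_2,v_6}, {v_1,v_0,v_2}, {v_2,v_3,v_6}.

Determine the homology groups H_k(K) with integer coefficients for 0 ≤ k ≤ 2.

H_0 ≅ Z,  H_1 ≅ Z/2Z,  H_2 = 0.

Fix the vertex order v_0 < v_1 < v_2 < v_3 < v_4 < v_5 < v_6 and write every simplex with vertices in increasing order. Then dim K = 2 and the simplices of K are:

  0-simplices (7): [v_0], [v_1], [v_2], [v_3], [v_4], [v_5], [v_6]
  1-simplices (18): (18 of them)
  2-simplices (12): (12 of them)

so the chain groups are C_0 ≅ Z^7, C_1 ≅ Z^18, C_2 ≅ Z^12.

The boundary map ∂_1: C_1 → C_0 is given by ∂[p,q] = [q] − [p]. For instance
  ∂[v_2,v_6] = [v_6] − [v_2].
The 7×18 boundary matrix has rank 6 and Smith normal form diag(1,1,1,1,1,1).

The boundary map ∂_2: C_2 → C_1 sends each 2-simplex [p,q,r] to [q,r] − [p,r] + [p,q]. For instance
  ∂[v_2,v_5,v_6] = [v_5,v_6] − [v_2,v_6] + [v_2,v_5],
  ∂[v_1,v_2,v_3] = [v_2,v_3] − [v_1,v_3] + [v_1,v_2].
The resulting 18×12 matrix has rank 12, and its Smith normal form has invariant factors (1,1,1,1,1,1,1,1,1,1,1,2).

Now H_k = ker ∂_k / im ∂_{k+1}, so:

  H_0: rank C_0 − rank ∂_1 = 7 − 6 = 1, and the invariant factors of ∂_1 are all 1, so H_0 = Z.
  H_1: rank ker ∂_1 − rank ∂_2 = (18 − 6) − 12 = 0, and ∂_2 has invariant factor 2 > 1, so H_1 = Z/2Z.
  H_2: rank ker ∂_2 − rank ∂_3 = (12 − 12) − 0 = 0, and there is no ∂_3, so H_2 = 0.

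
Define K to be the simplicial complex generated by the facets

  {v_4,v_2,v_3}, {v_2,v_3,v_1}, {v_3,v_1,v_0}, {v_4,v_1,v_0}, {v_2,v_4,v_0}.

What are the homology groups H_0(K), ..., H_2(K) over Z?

Order the vertices as v_0 < v_1 < v_2 < v_3 < v_4. Listing each simplex with vertices in this order, K has dimension 2 with simplices:

  0-simplices (5): [v_0], [v_1], [v_2], [v_3], [v_4]
  1-simplices (10): [v_0,v_1], [v_0,v_2], [v_0,v_3], [v_0,v_4], [v_1,v_2], [v_1,v_3], [v_1,v_4], [v_2,v_3], [v_2,v_4], [v_3,v_4]
  2-simplices (5): [v_0,v_1,v_3], [v_0,v_1,v_4], [v_0,v_2,v_4], [v_1,v_2,v_3], [v_2,v_3,v_4]

giving chain groups C_0 ≅ Z^5, C_1 ≅ Z^10, C_2 ≅ Z^5.

The boundary map ∂_1: C_1 → C_0 is given by ∂[p,q] = [q] − [p]. For instance
  ∂[v_0,v_4] = [v_4] − [v_0].
As a 5×10 matrix over Z this has rank 4, with invariant factors (1,1,1,1).

Boundary ∂_2: C_2 → C_1 acts by ∂[p,q,r] = [q,r] − [p,r] + [p,q]. For instance
  ∂[v_0,v_2,v_4] = [v_2,v_4] − [v_0,v_4] + [v_0,v_2],
  ∂[v_0,v_1,v_3] = [v_1,v_3] − [v_0,v_3] + [v_0,v_1].
As a 10×5 matrix over Z this has rank 5, with invariant factors (1,1,1,1,1).

Reading off H_k = ker ∂_k / im ∂_{k+1}:

  H_0: rank C_0 − rank ∂_1 = 5 − 4 = 1, and the invariant factors of ∂_1 are all 1, so H_0 = Z.
  H_1: rank ker ∂_1 − rank ∂_2 = (10 − 4) − 5 = 1, and the invariant factors of ∂_2 are all 1, so H_1 = Z.
  H_2: rank ker ∂_2 − rank ∂_3 = (5 − 5) − 0 = 0, and there is no ∂_3, so H_2 = 0.

(K is a triangulation of the Möbius band.)

H_0 = Z,  H_1 = Z,  H_2 = 0.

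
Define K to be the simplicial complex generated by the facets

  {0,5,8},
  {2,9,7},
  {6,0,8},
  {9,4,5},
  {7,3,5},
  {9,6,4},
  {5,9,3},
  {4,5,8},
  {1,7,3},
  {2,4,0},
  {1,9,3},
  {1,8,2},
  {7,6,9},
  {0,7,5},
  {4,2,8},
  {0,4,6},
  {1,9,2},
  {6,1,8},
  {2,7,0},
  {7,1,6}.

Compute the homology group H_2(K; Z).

Fix the vertex order 0 < 1 < 2 < 3 < 4 < 5 < 6 < 7 < 8 < 9 and write every simplex with vertices in increasing order. Then dim K = 2 and the simplices of K are:

  0-simplices (10): [0], [1], [2], [3], [4], [5], [6], [7], [8], [9]
  1-simplices (30): (30 of them)
  2-simplices (20): (20 of them)

so the chain groups are C_0 ≅ Z^10, C_1 ≅ Z^30, C_2 ≅ Z^20.

The boundary map ∂_1: C_1 → C_0 sends each edge [p,q] (with p < q) to q − p. For instance
  ∂[6,7] = [7] − [6].
The 10×30 boundary matrix has rank 9 and Smith normal form diag(1,1,1,1,1,1,1,1,1).

∂_2: C_2 → C_1 acts by ∂[p,q,r] = [q,r] − [p,r] + [p,q]. For instance
  ∂[4,6,9] = [6,9] − [4,9] + [4,6],
  ∂[0,5,7] = [5,7] − [0,7] + [0,5].
This gives a 30×20 integer matrix of rank 20; reducing to Smith normal form yields diagonal entries (1,1,1,1,1,1,1,1,1,1,1,1,1,1,1,1,1,1,1,2).

Computing H_k = (kernel of ∂_k) / (image of ∂_{k+1}):

  H_2: rank ker ∂_2 − rank ∂_3 = (20 − 20) − 0 = 0, and there is no ∂_3, so H_2 = 0.

H_2 = 0.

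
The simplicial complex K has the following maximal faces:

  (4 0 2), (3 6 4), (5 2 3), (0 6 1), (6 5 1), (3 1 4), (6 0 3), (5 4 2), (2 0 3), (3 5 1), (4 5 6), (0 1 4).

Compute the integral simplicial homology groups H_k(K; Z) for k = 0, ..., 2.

Fix the vertex order 0 < 1 < 2 < 3 < 4 < 5 < 6 and write every simplex with vertices in increasing order. Then dim K = 2 and the simplices of K are:

  0-simplices (7): [0], [1], [2], [3], [4], [5], [6]
  1-simplices (18): [0,1], [0,2], [0,3], [0,4], [0,6], [1,3], [1,4], [1,5], [1,6], [2,3], [2,4], [2,5], [3,4], [3,5], [3,6], [4,5], [4,6], [5,6]
  2-simplices (12): [0,1,4], [0,1,6], [0,2,3], [0,2,4], [0,3,6], [1,3,4], [1,3,5], [1,5,6], [2,3,5], [2,4,5], [3,4,6], [4,5,6]

giving chain groups C_0 ≅ Z^7, C_1 ≅ Z^18, C_2 ≅ Z^12.

Boundary ∂_1: C_1 → C_0 sends each edge [p,q] (with p < q) to q − p. For instance
  ∂[5,6] = [6] − [5].
The resulting 7×18 matrix has rank 6, and its Smith normal form has invariant factors (1,1,1,1,1,1).

∂_2: C_2 → C_1 maps a triangle to the signed sum of its edges. For instance
  ∂[0,3,6] = [3,6] − [0,6] + [0,3],
  ∂[0,1,4] = [1,4] − [0,4] + [0,1].
This gives a 18×12 integer matrix of rank 12; reducing to Smith normal form yields diagonal entries (1,1,1,1,1,1,1,1,1,1,1,2).

Reading off H_k = ker ∂_k / im ∂_{k+1}:

  H_0: rank C_0 − rank ∂_1 = 7 − 6 = 1, and the invariant factors of ∂_1 are all 1, so H_0 ≅ Z.
  H_1: rank ker ∂_1 − rank ∂_2 = (18 − 6) − 12 = 0, and ∂_2 has invariant factor 2 > 1, so H_1 ≅ Z_2.
  H_2: rank ker ∂_2 − rank ∂_3 = (12 − 12) − 0 = 0, and there is no ∂_3, so H_2 ≅ 0.

H_0 ≅ Z,  H_1 ≅ Z_2,  H_2 = 0.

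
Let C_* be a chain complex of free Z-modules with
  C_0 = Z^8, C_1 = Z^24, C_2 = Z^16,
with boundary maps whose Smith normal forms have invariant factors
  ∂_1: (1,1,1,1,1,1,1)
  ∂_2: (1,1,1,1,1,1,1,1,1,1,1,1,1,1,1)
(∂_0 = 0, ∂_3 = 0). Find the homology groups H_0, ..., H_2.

H_0: b_0 = 8 − 0 − 7 = 1; torsion from ∂_1 factors > 1: none. So H_0 = Z.
H_1: b_1 = 24 − 7 − 15 = 2; torsion from ∂_2 factors > 1: none. So H_1 = Z^2.
H_2: b_2 = 16 − 15 − 0 = 1; torsion from ∂_3 factors > 1: none. So H_2 = Z.

H_0 = Z,  H_1 = Z^2,  H_2 = Z.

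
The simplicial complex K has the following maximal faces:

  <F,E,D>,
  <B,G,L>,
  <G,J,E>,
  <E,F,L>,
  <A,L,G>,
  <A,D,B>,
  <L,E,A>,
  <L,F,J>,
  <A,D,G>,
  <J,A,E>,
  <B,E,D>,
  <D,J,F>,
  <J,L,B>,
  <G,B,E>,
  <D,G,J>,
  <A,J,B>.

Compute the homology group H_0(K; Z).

We work with the vertex ordering A < B < D < E < F < G < J < L. The simplices of K, each written with vertices in increasing order, are:

  0-simplices (8): A, B, D, E, F, G, J, L
  1-simplices (24): AB, AD, AE, AG, AJ, AL, BD, BE, BG, BJ, BL, DE, DF, DG, DJ, EF, EG, EJ, EL, FJ, FL, GJ, GL, JL
  2-simplices (16): ABD, ABJ, ADG, AEJ, AEL, AGL, BDE, BEG, BGL, BJL, DEF, DFJ, DGJ, EFL, EGJ, FJL

giving chain groups C_0 ≅ Z^8, C_1 ≅ Z^24, C_2 ≅ Z^16.

The boundary map ∂_1: C_1 → C_0 sends each edge [p,q] (with p < q) to q − p. For instance
  ∂GL = L − G.
As a 8×24 matrix over Z this has rank 7, with invariant factors (1,1,1,1,1,1,1).

Boundary ∂_2: C_2 → C_1 acts by ∂[p,q,r] = [q,r] − [p,r] + [p,q]. For instance
  ∂AEJ = EJ − AJ + AE,
  ∂EFL = FL − EL + EF.
The 24×16 boundary matrix has rank 15 and Smith normal form diag(1,1,1,1,1,1,1,1,1,1,1,1,1,1,1).

Computing H_k = (kernel of ∂_k) / (image of ∂_{k+1}):

  H_0: rank C_0 − rank ∂_1 = 8 − 7 = 1, and the invariant factors of ∂_1 are all 1, so H_0 ≅ Z.

(K is a triangulation of the torus T^2.)

H_0 = Z.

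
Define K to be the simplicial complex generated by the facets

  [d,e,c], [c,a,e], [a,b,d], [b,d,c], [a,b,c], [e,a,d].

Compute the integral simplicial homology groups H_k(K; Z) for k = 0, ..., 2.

Order the vertices as a < b < c < d < e. Listing each simplex with vertices in this order, K has dimension 2 with simplices:

  0-simplices (5): a, b, c, d, e
  1-simplices (9): ab, ac, ad, ae, bc, bd, cd, ce, de
  2-simplices (6): abc, abd, ace, ade, bcd, cde

Hence C_0 ≅ Z^5, C_1 ≅ Z^9, C_2 ≅ Z^6.

Boundary ∂_1: C_1 → C_0 maps an edge to its endpoints' difference, ∂[p,q] = q − p. For instance
  ∂cd = d − c.
The resulting 5×9 matrix has rank 4, and its Smith normal form has invariant factors (1,1,1,1).

Boundary ∂_2: C_2 → C_1 maps a triangle to the signed sum of its edges. For instance
  ∂cde = de − ce + cd,
  ∂abc = bc − ac + ab.
The resulting 9×6 matrix has rank 5, and its Smith normal form has invariant factors (1,1,1,1,1).

Now H_k = ker ∂_k / im ∂_{k+1}, so:

  H_0: rank C_0 − rank ∂_1 = 5 − 4 = 1, and the invariant factors of ∂_1 are all 1, so H_0 ≅ Z.
  H_1: rank ker ∂_1 − rank ∂_2 = (9 − 4) − 5 = 0, and the invariant factors of ∂_2 are all 1, so H_1 ≅ 0.
  H_2: rank ker ∂_2 − rank ∂_3 = (6 − 5) − 0 = 1, and there is no ∂_3, so H_2 ≅ Z.

H_0 = Z,  H_1 = 0,  H_2 = Z.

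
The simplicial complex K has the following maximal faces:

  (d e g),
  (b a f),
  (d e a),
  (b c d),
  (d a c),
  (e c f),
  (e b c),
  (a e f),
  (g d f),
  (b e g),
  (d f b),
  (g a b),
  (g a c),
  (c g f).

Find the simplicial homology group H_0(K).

Take the total order a < b < c < d < e < f < g on the vertex set. Then K (dimension 2) consists of the simplices:

  0-simplices (7): a, b, c, d, e, f, g
  1-simplices (21): ab, ac, ad, ae, af, ag, bc, bd, be, bf, bg, cd, ce, cf, cg, de, df, dg, ef, eg, fg
  2-simplices (14): abf, abg, acd, acg, ade, aef, bcd, bce, bdf, beg, cef, cfg, deg, dfg

Hence C_0 ≅ Z^7, C_1 ≅ Z^21, C_2 ≅ Z^14.

∂_1: C_1 → C_0 maps an edge to its endpoints' difference, ∂[p,q] = q − p. For instance
  ∂bd = d − b.
This gives a 7×21 integer matrix of rank 6; reducing to Smith normal form yields diagonal entries (1,1,1,1,1,1).

Boundary ∂_2: C_2 → C_1 acts by ∂[p,q,r] = [q,r] − [p,r] + [p,q]. For instance
  ∂ade = de − ae + ad,
  ∂bdf = df − bf + bd.
As a 21×14 matrix over Z this has rank 13, with invariant factors (1,1,1,1,1,1,1,1,1,1,1,1,1).

Computing H_k = (kernel of ∂_k) / (image of ∂_{k+1}):

  H_0: rank C_0 − rank ∂_1 = 7 − 6 = 1, and the invariant factors of ∂_1 are all 1, so H_0 = Z.

H_0 ≅ Z.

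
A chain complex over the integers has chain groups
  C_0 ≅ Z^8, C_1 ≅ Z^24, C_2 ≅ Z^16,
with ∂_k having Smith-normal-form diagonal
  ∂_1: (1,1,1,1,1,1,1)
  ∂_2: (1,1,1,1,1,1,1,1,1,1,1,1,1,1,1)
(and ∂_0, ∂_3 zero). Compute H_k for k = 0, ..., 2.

H_0: b_0 = 8 − 0 − 7 = 1; torsion from ∂_1 factors > 1: none. So H_0 = Z.
H_1: b_1 = 24 − 7 − 15 = 2; torsion from ∂_2 factors > 1: none. So H_1 = Z^2.
H_2: b_2 = 16 − 15 − 0 = 1; torsion from ∂_3 factors > 1: none. So H_2 = Z.

H_0 = Z,  H_1 = Z^2,  H_2 = Z.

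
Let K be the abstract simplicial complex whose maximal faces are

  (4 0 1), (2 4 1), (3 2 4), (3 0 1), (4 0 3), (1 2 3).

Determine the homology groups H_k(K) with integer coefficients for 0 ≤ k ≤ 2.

Take the total order 0 < 1 < 2 < 3 < 4 on the vertex set. Then K (dimension 2) consists of the simplices:

  0-simplices (5): [0], [1], [2], [3], [4]
  1-simplices (9): [0,1], [0,3], [0,4], [1,2], [1,3], [1,4], [2,3], [2,4], [3,4]
  2-simplices (6): [0,1,3], [0,1,4], [0,3,4], [1,2,3], [1,2,4], [2,3,4]

giving chain groups C_0 ≅ Z^5, C_1 ≅ Z^9, C_2 ≅ Z^6.

∂_1: C_1 → C_0 sends each edge [p,q] (with p < q) to q − p. For instance
  ∂[3,4] = [4] − [3].
This gives a 5×9 integer matrix of rank 4; reducing to Smith normal form yields diagonal entries (1,1,1,1).

Boundary ∂_2: C_2 → C_1 acts by ∂[p,q,r] = [q,r] − [p,r] + [p,q]. For instance
  ∂[1,2,3] = [2,3] − [1,3] + [1,2],
  ∂[0,3,4] = [3,4] − [0,4] + [0,3].
This gives a 9×6 integer matrix of rank 5; reducing to Smith normal form yields diagonal entries (1,1,1,1,1).

Computing H_k = (kernel of ∂_k) / (image of ∂_{k+1}):

  H_0: rank C_0 − rank ∂_1 = 5 − 4 = 1, and the invariant factors of ∂_1 are all 1, so H_0 = Z.
  H_1: rank ker ∂_1 − rank ∂_2 = (9 − 4) − 5 = 0, and the invariant factors of ∂_2 are all 1, so H_1 = 0.
  H_2: rank ker ∂_2 − rank ∂_3 = (6 − 5) − 0 = 1, and there is no ∂_3, so H_2 = Z.

H_0 = Z,  H_1 = 0,  H_2 = Z.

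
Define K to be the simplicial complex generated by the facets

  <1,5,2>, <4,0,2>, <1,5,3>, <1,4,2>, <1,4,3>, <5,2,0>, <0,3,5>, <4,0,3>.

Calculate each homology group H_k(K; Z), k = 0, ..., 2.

Take the total order 0 < 1 < 2 < 3 < 4 < 5 on the vertex set. Then K (dimension 2) consists of the simplices:

  0-simplices (6): [0], [1], [2], [3], [4], [5]
  1-simplices (12): [0,2], [0,3], [0,4], [0,5], [1,2], [1,3], [1,4], [1,5], [2,4], [2,5], [3,4], [3,5]
  2-simplices (8): [0,2,4], [0,2,5], [0,3,4], [0,3,5], [1,2,4], [1,2,5], [1,3,4], [1,3,5]

Hence C_0 ≅ Z^6, C_1 ≅ Z^12, C_2 ≅ Z^8.

∂_1: C_1 → C_0 sends each edge [p,q] (with p < q) to q − p. For instance
  ∂[0,4] = [4] − [0].
The resulting 6×12 matrix has rank 5, and its Smith normal form has invariant factors (1,1,1,1,1).

∂_2: C_2 → C_1 acts by ∂[p,q,r] = [q,r] − [p,r] + [p,q]. For instance
  ∂[1,2,5] = [2,5] − [1,5] + [1,2],
  ∂[0,2,5] = [2,5] − [0,5] + [0,2].
This gives a 12×8 integer matrix of rank 7; reducing to Smith normal form yields diagonal entries (1,1,1,1,1,1,1).

Computing H_k = (kernel of ∂_k) / (image of ∂_{k+1}):

  H_0: rank C_0 − rank ∂_1 = 6 − 5 = 1, and the invariant factors of ∂_1 are all 1, so H_0 ≅ Z.
  H_1: rank ker ∂_1 − rank ∂_2 = (12 − 5) − 7 = 0, and the invariant factors of ∂_2 are all 1, so H_1 ≅ 0.
  H_2: rank ker ∂_2 − rank ∂_3 = (8 − 7) − 0 = 1, and there is no ∂_3, so H_2 ≅ Z.

As a check, the Euler characteristic is 6 − 12 + 8 = 2, which agrees with 1 − 0 + 1 = 2.

H_0 = Z,  H_1 = 0,  H_2 = Z.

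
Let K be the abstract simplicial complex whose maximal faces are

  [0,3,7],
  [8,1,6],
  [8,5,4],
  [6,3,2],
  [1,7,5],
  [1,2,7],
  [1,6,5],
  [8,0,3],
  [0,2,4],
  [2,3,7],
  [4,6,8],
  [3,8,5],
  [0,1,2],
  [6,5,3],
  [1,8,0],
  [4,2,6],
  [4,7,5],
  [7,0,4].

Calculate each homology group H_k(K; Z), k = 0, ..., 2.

H_0 = Z,  H_1 = Z ⊕ Z/2Z,  H_2 = 0.

Take the total order 0 < 1 < 2 < 3 < 4 < 5 < 6 < 7 < 8 on the vertex set. Then K (dimension 2) consists of the simplices:

  0-simplices (9): [0], [1], [2], [3], [4], [5], [6], [7], [8]
  1-simplices (27): (27 of them)
  2-simplices (18): [0,1,2], [0,1,8], [0,2,4], [0,3,7], [0,3,8], [0,4,7], [1,2,7], [1,5,6], [1,5,7], [1,6,8], [2,3,6], [2,3,7], [2,4,6], [3,5,6], [3,5,8], [4,5,7], [4,5,8], [4,6,8]

so the chain groups are C_0 ≅ Z^9, C_1 ≅ Z^27, C_2 ≅ Z^18.

∂_1: C_1 → C_0 is given by ∂[p,q] = [q] − [p]. For instance
  ∂[3,7] = [7] − [3].
This gives a 9×27 integer matrix of rank 8; reducing to Smith normal form yields diagonal entries (1,1,1,1,1,1,1,1).

The boundary map ∂_2: C_2 → C_1 acts by ∂[p,q,r] = [q,r] − [p,r] + [p,q]. For instance
  ∂[0,3,8] = [3,8] − [0,8] + [0,3],
  ∂[3,5,6] = [5,6] − [3,6] + [3,5].
As a 27×18 matrix over Z this has rank 18, with invariant factors (1,1,1,1,1,1,1,1,1,1,1,1,1,1,1,1,1,2).

Now H_k = ker ∂_k / im ∂_{k+1}, so:

  H_0: rank C_0 − rank ∂_1 = 9 − 8 = 1, and the invariant factors of ∂_1 are all 1, so H_0 = Z.
  H_1: rank ker ∂_1 − rank ∂_2 = (27 − 8) − 18 = 1, and ∂_2 has invariant factor 2 > 1, so H_1 = Z ⊕ Z/2Z.
  H_2: rank ker ∂_2 − rank ∂_3 = (18 − 18) − 0 = 0, and there is no ∂_3, so H_2 = 0.

(K is a triangulation of the Klein bottle.)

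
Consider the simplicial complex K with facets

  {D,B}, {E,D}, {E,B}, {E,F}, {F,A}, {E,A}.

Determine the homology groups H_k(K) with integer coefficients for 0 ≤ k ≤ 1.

Fix the vertex order A < B < D < E < F and write every simplex with vertices in increasing order. Then dim K = 1 and the simplices of K are:

  0-simplices (5): A, B, D, E, F
  1-simplices (6): AE, AF, BD, BE, DE, EF

Hence C_0 ≅ Z^5, C_1 ≅ Z^6.

The boundary map ∂_1: C_1 → C_0 is given by ∂[p,q] = [q] − [p].
The 5×6 boundary matrix has rank 4 and Smith normal form diag(1,1,1,1).

Computing H_k = (kernel of ∂_k) / (image of ∂_{k+1}):

  H_0: rank C_0 − rank ∂_1 = 5 − 4 = 1, and the invariant factors of ∂_1 are all 1, so H_0 ≅ Z.
  H_1: rank ker ∂_1 − rank ∂_2 = (6 − 4) − 0 = 2, and there is no ∂_2, so H_1 ≅ Z^2.

H_0 ≅ Z,  H_1 ≅ Z^2.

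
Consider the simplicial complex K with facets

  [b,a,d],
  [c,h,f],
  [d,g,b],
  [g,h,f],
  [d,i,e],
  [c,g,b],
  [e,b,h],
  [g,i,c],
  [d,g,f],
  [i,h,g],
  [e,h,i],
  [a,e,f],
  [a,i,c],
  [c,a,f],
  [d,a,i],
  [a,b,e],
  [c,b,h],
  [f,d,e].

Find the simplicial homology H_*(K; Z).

H_0 = Z,  H_1 = Z ⊕ Z/2,  H_2 = 0.

K has 9 vertices, 27 edges, 18 triangles.
rank ∂_0 = 0, rank ∂_1 = 8 ⇒ b_0 = 9 − 0 − 8 = 1; all invariant factors of ∂_1 are 1 so no torsion. So H_0 = Z.
rank ∂_1 = 8, rank ∂_2 = 18 ⇒ b_1 = 27 − 8 − 18 = 1; ∂_2 has invariant factor(s) [2] giving torsion. So H_1 = Z ⊕ Z/2.
rank ∂_2 = 18, rank ∂_3 = 0 ⇒ b_2 = 18 − 18 − 0 = 0. So H_2 = 0.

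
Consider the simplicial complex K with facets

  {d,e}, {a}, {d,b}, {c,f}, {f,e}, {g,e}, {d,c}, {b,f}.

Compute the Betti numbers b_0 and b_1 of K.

b_0 = 2, b_1 = 2.

K has 7 vertices, 7 edges.
rank ∂_0 = 0, rank ∂_1 = 5 ⇒ b_0 = 7 − 0 − 5 = 2; all invariant factors of ∂_1 are 1 so no torsion. So H_0 = Z^2.
rank ∂_1 = 5, rank ∂_2 = 0 ⇒ b_1 = 7 − 5 − 0 = 2. So H_1 = Z^2.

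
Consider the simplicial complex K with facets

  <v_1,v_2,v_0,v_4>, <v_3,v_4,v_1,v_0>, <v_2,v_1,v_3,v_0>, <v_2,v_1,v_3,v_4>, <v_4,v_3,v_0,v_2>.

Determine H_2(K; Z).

K has 5 vertices, 10 edges, 10 triangles, 5 3-simplices.
rank ∂_2 = 6, rank ∂_3 = 4 ⇒ b_2 = 10 − 6 − 4 = 0; all invariant factors of ∂_3 are 1 so no torsion. So H_2 ≅ 0.

H_2 = 0.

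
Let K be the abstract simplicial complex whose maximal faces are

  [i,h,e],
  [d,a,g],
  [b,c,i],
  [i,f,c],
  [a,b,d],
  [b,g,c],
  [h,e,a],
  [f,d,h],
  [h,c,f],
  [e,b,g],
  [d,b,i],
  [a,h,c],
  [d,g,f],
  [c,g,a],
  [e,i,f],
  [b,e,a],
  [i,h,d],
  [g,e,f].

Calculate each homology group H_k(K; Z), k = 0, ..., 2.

H_0 = Z,  H_1 = Z × Z/2,  H_2 = 0.

Fix the vertex order a < b < c < d < e < f < g < h < i and write every simplex with vertices in increasing order. Then dim K = 2 and the simplices of K are:

  0-simplices (9): a, b, c, d, e, f, g, h, i
  1-simplices (27): ab, ac, ad, ae, ag, ah, bc, bd, be, bg, bi, cf, cg, ch, ci, df, dg, dh, di, ef, eg, eh, ei, fg, fh, fi, hi
  2-simplices (18): abd, abe, acg, ach, adg, aeh, bcg, bci, bdi, beg, cfh, cfi, dfg, dfh, dhi, efg, efi, ehi

so the chain groups are C_0 ≅ Z^9, C_1 ≅ Z^27, C_2 ≅ Z^18.

∂_1: C_1 → C_0 sends each edge [p,q] (with p < q) to q − p. For instance
  ∂cf = f − c.
The resulting 9×27 matrix has rank 8, and its Smith normal form has invariant factors (1,1,1,1,1,1,1,1).

Boundary ∂_2: C_2 → C_1 maps a triangle to the signed sum of its edges. For instance
  ∂ehi = hi − ei + eh,
  ∂abe = be − ae + ab.
As a 27×18 matrix over Z this has rank 18, with invariant factors (1,1,1,1,1,1,1,1,1,1,1,1,1,1,1,1,1,2).

Now H_k = ker ∂_k / im ∂_{k+1}, so:

  H_0: rank C_0 − rank ∂_1 = 9 − 8 = 1, and the invariant factors of ∂_1 are all 1, so H_0 ≅ Z.
  H_1: rank ker ∂_1 − rank ∂_2 = (27 − 8) − 18 = 1, and ∂_2 has invariant factor 2 > 1, so H_1 ≅ Z × Z/2.
  H_2: rank ker ∂_2 − rank ∂_3 = (18 − 18) − 0 = 0, and there is no ∂_3, so H_2 ≅ 0.

As a check, the Euler characteristic is 9 − 27 + 18 = 0, which agrees with 1 − 1 + 0 = 0.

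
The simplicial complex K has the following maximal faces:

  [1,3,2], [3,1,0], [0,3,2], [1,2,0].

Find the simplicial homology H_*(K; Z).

H_0 = Z,  H_1 = 0,  H_2 = Z.

Take the total order 0 < 1 < 2 < 3 on the vertex set. Then K (dimension 2) consists of the simplices:

  0-simplices (4): [0], [1], [2], [3]
  1-simplices (6): [0,1], [0,2], [0,3], [1,2], [1,3], [2,3]
  2-simplices (4): [0,1,2], [0,1,3], [0,2,3], [1,2,3]

Hence C_0 ≅ Z^4, C_1 ≅ Z^6, C_2 ≅ Z^4.

∂_1: C_1 → C_0 is given by ∂[p,q] = [q] − [p]. For instance
  ∂[0,3] = [3] − [0].
This gives a 4×6 integer matrix of rank 3; reducing to Smith normal form yields diagonal entries (1,1,1).

∂_2: C_2 → C_1 maps a triangle to the signed sum of its edges. For instance
  ∂[1,2,3] = [2,3] − [1,3] + [1,2],
  ∂[0,1,2] = [1,2] − [0,2] + [0,1].
This gives a 6×4 integer matrix of rank 3; reducing to Smith normal form yields diagonal entries (1,1,1).

Reading off H_k = ker ∂_k / im ∂_{k+1}:

  H_0: rank C_0 − rank ∂_1 = 4 − 3 = 1, and the invariant factors of ∂_1 are all 1, so H_0 ≅ Z.
  H_1: rank ker ∂_1 − rank ∂_2 = (6 − 3) − 3 = 0, and the invariant factors of ∂_2 are all 1, so H_1 ≅ 0.
  H_2: rank ker ∂_2 − rank ∂_3 = (4 − 3) − 0 = 1, and there is no ∂_3, so H_2 ≅ Z.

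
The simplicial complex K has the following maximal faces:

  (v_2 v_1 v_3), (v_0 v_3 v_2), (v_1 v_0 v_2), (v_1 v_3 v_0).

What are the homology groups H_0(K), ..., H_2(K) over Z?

We work with the vertex ordering v_0 < v_1 < v_2 < v_3. The simplices of K, each written with vertices in increasing order, are:

  0-simplices (4): [v_0], [v_1], [v_2], [v_3]
  1-simplices (6): [v_0,v_1], [v_0,v_2], [v_0,v_3], [v_1,v_2], [v_1,v_3], [v_2,v_3]
  2-simplices (4): [v_0,v_1,v_2], [v_0,v_1,v_3], [v_0,v_2,v_3], [v_1,v_2,v_3]

Hence C_0 ≅ Z^4, C_1 ≅ Z^6, C_2 ≅ Z^4.

∂_1: C_1 → C_0 is given by ∂[p,q] = [q] − [p].
The 4×6 boundary matrix has rank 3 and Smith normal form diag(1,1,1).

The boundary map ∂_2: C_2 → C_1 sends each 2-simplex [p,q,r] to [q,r] − [p,r] + [p,q]. For instance
  ∂[v_0,v_2,v_3] = [v_2,v_3] − [v_0,v_3] + [v_0,v_2],
  ∂[v_0,v_1,v_3] = [v_1,v_3] − [v_0,v_3] + [v_0,v_1].
As a 6×4 matrix over Z this has rank 3, with invariant factors (1,1,1).

Now H_k = ker ∂_k / im ∂_{k+1}, so:

  H_0: rank C_0 − rank ∂_1 = 4 − 3 = 1, and the invariant factors of ∂_1 are all 1, so H_0 ≅ Z.
  H_1: rank ker ∂_1 − rank ∂_2 = (6 − 3) − 3 = 0, and the invariant factors of ∂_2 are all 1, so H_1 ≅ 0.
  H_2: rank ker ∂_2 − rank ∂_3 = (4 − 3) − 0 = 1, and there is no ∂_3, so H_2 ≅ Z.

As a check, the Euler characteristic is 4 − 6 + 4 = 2, which agrees with 1 − 0 + 1 = 2.
(K is a triangulation of the 2-sphere S^2.)

H_0 ≅ Z,  H_1 = 0,  H_2 ≅ Z.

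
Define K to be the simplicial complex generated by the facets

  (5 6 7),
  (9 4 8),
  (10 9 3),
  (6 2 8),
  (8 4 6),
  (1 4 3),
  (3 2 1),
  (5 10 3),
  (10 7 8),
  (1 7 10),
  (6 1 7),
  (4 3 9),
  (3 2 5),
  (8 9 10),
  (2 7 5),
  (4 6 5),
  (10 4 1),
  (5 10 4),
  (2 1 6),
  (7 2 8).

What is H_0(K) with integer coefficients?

We work with the vertex ordering 1 < 2 < 3 < 4 < 5 < 6 < 7 < 8 < 9 < 10. The simplices of K, each written with vertices in increasing order, are:

  0-simplices (10): [1], [2], [3], [4], [5], [6], [7], [8], [9], [10]
  1-simplices (30): (30 of them)
  2-simplices (20): (20 of them)

so the chain groups are C_0 ≅ Z^10, C_1 ≅ Z^30, C_2 ≅ Z^20.

∂_1: C_1 → C_0 is given by ∂[p,q] = [q] − [p].
The resulting 10×30 matrix has rank 9, and its Smith normal form has invariant factors (1,1,1,1,1,1,1,1,1).

∂_2: C_2 → C_1 maps a triangle to the signed sum of its edges. For instance
  ∂[4,8,9] = [8,9] − [4,9] + [4,8],
  ∂[3,9,10] = [9,10] − [3,10] + [3,9].
This gives a 30×20 integer matrix of rank 20; reducing to Smith normal form yields diagonal entries (1,1,1,1,1,1,1,1,1,1,1,1,1,1,1,1,1,1,1,2).

Now H_k = ker ∂_k / im ∂_{k+1}, so:

  H_0: rank C_0 − rank ∂_1 = 10 − 9 = 1, and the invariant factors of ∂_1 are all 1, so H_0 ≅ Z.

H_0 ≅ Z.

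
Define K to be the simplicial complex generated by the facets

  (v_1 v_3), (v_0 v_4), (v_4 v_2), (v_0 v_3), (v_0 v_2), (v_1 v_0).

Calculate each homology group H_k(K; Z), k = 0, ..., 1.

H_0 = Z,  H_1 = Z^2.

Fix the vertex order v_0 < v_1 < v_2 < v_3 < v_4 and write every simplex with vertices in increasing order. Then dim K = 1 and the simplices of K are:

  0-simplices (5): [v_0], [v_1], [v_2], [v_3], [v_4]
  1-simplices (6): [v_0,v_1], [v_0,v_2], [v_0,v_3], [v_0,v_4], [v_1,v_3], [v_2,v_4]

giving chain groups C_0 ≅ Z^5, C_1 ≅ Z^6.

∂_1: C_1 → C_0 maps an edge to its endpoints' difference, ∂[p,q] = q − p.
The 5×6 boundary matrix has rank 4 and Smith normal form diag(1,1,1,1).

Computing H_k = (kernel of ∂_k) / (image of ∂_{k+1}):

  H_0: rank C_0 − rank ∂_1 = 5 − 4 = 1, and the invariant factors of ∂_1 are all 1, so H_0 ≅ Z.
  H_1: rank ker ∂_1 − rank ∂_2 = (6 − 4) − 0 = 2, and there is no ∂_2, so H_1 ≅ Z^2.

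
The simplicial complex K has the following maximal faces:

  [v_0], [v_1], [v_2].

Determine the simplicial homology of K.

Fix the vertex order v_0 < v_1 < v_2 and write every simplex with vertices in increasing order. Then dim K = 0 and the simplices of K are:

  0-simplices (3): [v_0], [v_1], [v_2]

so the chain groups are C_0 ≅ Z^3.

From H_k ≅ ker(∂_k) / im(∂_{k+1}) we obtain:

  H_0: rank C_0 − rank ∂_1 = 3 − 0 = 3, and there is no ∂_1, so H_0 = Z^3.

(K is a triangulation of a set of 3 points.)

H_0 ≅ Z^3.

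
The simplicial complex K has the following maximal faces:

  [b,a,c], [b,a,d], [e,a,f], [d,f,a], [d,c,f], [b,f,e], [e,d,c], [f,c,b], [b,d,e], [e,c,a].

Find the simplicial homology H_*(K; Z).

Fix the vertex order a < b < c < d < e < f and write every simplex with vertices in increasing order. Then dim K = 2 and the simplices of K are:

  0-simplices (6): a, b, c, d, e, f
  1-simplices (15): ab, ac, ad, ae, af, bc, bd, be, bf, cd, ce, cf, de, df, ef
  2-simplices (10): abc, abd, ace, adf, aef, bcf, bde, bef, cde, cdf

so the chain groups are C_0 ≅ Z^6, C_1 ≅ Z^15, C_2 ≅ Z^10.

The boundary map ∂_1: C_1 → C_0 sends each edge [p,q] (with p < q) to q − p. For instance
  ∂cd = d − c.
As a 6×15 matrix over Z this has rank 5, with invariant factors (1,1,1,1,1).

The boundary map ∂_2: C_2 → C_1 maps a triangle to the signed sum of its edges. For instance
  ∂bef = ef − bf + be,
  ∂abd = bd − ad + ab.
As a 15×10 matrix over Z this has rank 10, with invariant factors (1,1,1,1,1,1,1,1,1,2).

Reading off H_k = ker ∂_k / im ∂_{k+1}:

  H_0: rank C_0 − rank ∂_1 = 6 − 5 = 1, and the invariant factors of ∂_1 are all 1, so H_0 ≅ Z.
  H_1: rank ker ∂_1 − rank ∂_2 = (15 − 5) − 10 = 0, and ∂_2 has invariant factor 2 > 1, so H_1 ≅ Z_2.
  H_2: rank ker ∂_2 − rank ∂_3 = (10 − 10) − 0 = 0, and there is no ∂_3, so H_2 ≅ 0.

(K is a triangulation of the real projective plane RP^2.)

H_0 ≅ Z,  H_1 ≅ Z_2,  H_2 = 0.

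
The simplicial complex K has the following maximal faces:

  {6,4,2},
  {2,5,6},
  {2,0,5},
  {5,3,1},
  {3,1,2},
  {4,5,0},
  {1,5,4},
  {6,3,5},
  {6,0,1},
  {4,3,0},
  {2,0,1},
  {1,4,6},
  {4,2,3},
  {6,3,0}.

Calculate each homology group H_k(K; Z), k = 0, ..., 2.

Order the vertices as 0 < 1 < 2 < 3 < 4 < 5 < 6. Listing each simplex with vertices in this order, K has dimension 2 with simplices:

  0-simplices (7): [0], [1], [2], [3], [4], [5], [6]
  1-simplices (21): [0,1], [0,2], [0,3], [0,4], [0,5], [0,6], [1,2], [1,3], [1,4], [1,5], [1,6], [2,3], [2,4], [2,5], [2,6], [3,4], [3,5], [3,6], [4,5], [4,6], [5,6]
  2-simplices (14): [0,1,2], [0,1,6], [0,2,5], [0,3,4], [0,3,6], [0,4,5], [1,2,3], [1,3,5], [1,4,5], [1,4,6], [2,3,4], [2,4,6], [2,5,6], [3,5,6]

giving chain groups C_0 ≅ Z^7, C_1 ≅ Z^21, C_2 ≅ Z^14.

The boundary map ∂_1: C_1 → C_0 sends each edge [p,q] (with p < q) to q − p.
The resulting 7×21 matrix has rank 6, and its Smith normal form has invariant factors (1,1,1,1,1,1).

Boundary ∂_2: C_2 → C_1 acts by ∂[p,q,r] = [q,r] − [p,r] + [p,q]. For instance
  ∂[1,4,5] = [4,5] − [1,5] + [1,4],
  ∂[0,1,6] = [1,6] − [0,6] + [0,1].
The 21×14 boundary matrix has rank 13 and Smith normal form diag(1,1,1,1,1,1,1,1,1,1,1,1,1).

From H_k ≅ ker(∂_k) / im(∂_{k+1}) we obtain:

  H_0: rank C_0 − rank ∂_1 = 7 − 6 = 1, and the invariant factors of ∂_1 are all 1, so H_0 = Z.
  H_1: rank ker ∂_1 − rank ∂_2 = (21 − 6) − 13 = 2, and the invariant factors of ∂_2 are all 1, so H_1 = Z^2.
  H_2: rank ker ∂_2 − rank ∂_3 = (14 − 13) − 0 = 1, and there is no ∂_3, so H_2 = Z.

H_0 = Z,  H_1 = Z^2,  H_2 = Z.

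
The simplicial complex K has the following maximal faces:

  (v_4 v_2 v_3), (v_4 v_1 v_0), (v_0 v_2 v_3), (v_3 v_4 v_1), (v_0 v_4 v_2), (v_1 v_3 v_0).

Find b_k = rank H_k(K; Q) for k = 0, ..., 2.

Order the vertices as v_0 < v_1 < v_2 < v_3 < v_4. Listing each simplex with vertices in this order, K has dimension 2 with simplices:

  0-simplices (5): [v_0], [v_1], [v_2], [v_3], [v_4]
  1-simplices (9): [v_0,v_1], [v_0,v_2], [v_0,v_3], [v_0,v_4], [v_1,v_3], [v_1,v_4], [v_2,v_3], [v_2,v_4], [v_3,v_4]
  2-simplices (6): [v_0,v_1,v_3], [v_0,v_1,v_4], [v_0,v_2,v_3], [v_0,v_2,v_4], [v_1,v_3,v_4], [v_2,v_3,v_4]

giving chain groups C_0 ≅ Z^5, C_1 ≅ Z^9, C_2 ≅ Z^6.

The boundary map ∂_1: C_1 → C_0 is given by ∂[p,q] = [q] − [p]. For instance
  ∂[v_0,v_2] = [v_2] − [v_0].
This gives a 5×9 integer matrix of rank 4; reducing to Smith normal form yields diagonal entries (1,1,1,1).

The boundary map ∂_2: C_2 → C_1 acts by ∂[p,q,r] = [q,r] − [p,r] + [p,q]. For instance
  ∂[v_0,v_1,v_3] = [v_1,v_3] − [v_0,v_3] + [v_0,v_1],
  ∂[v_1,v_3,v_4] = [v_3,v_4] − [v_1,v_4] + [v_1,v_3].
The 9×6 boundary matrix has rank 5 and Smith normal form diag(1,1,1,1,1).

Computing H_k = (kernel of ∂_k) / (image of ∂_{k+1}):

  H_0: rank C_0 − rank ∂_1 = 5 − 4 = 1, and the invariant factors of ∂_1 are all 1, so H_0 ≅ Z.
  H_1: rank ker ∂_1 − rank ∂_2 = (9 − 4) − 5 = 0, and the invariant factors of ∂_2 are all 1, so H_1 ≅ 0.
  H_2: rank ker ∂_2 − rank ∂_3 = (6 − 5) − 0 = 1, and there is no ∂_3, so H_2 ≅ Z.

Hence the Betti numbers are b_0 = 1, b_1 = 0, b_2 = 1.

b_0 = 1, b_1 = 0, b_2 = 1.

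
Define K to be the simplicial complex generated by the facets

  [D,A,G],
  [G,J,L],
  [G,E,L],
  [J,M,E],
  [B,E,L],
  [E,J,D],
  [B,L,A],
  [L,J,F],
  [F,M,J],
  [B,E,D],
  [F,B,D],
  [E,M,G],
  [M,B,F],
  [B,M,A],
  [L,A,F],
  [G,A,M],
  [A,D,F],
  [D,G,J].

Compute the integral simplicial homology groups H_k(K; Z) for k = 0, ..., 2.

H_0 ≅ Z,  H_1 ≅ Z ⊕ Z/2,  H_2 = 0.

We work with the vertex ordering A < B < D < E < F < G < J < L < M. The simplices of K, each written with vertices in increasing order, are:

  0-simplices (9): A, B, D, E, F, G, J, L, M
  1-simplices (27): AB, AD, AF, AG, AL, AM, BD, BE, BF, BL, BM, DE, DF, DG, DJ, EG, EJ, EL, EM, FJ, FL, FM, GJ, GL, GM, JL, JM
  2-simplices (18): ABL, ABM, ADF, ADG, AFL, AGM, BDE, BDF, BEL, BFM, DEJ, DGJ, EGL, EGM, EJM, FJL, FJM, GJL

Hence C_0 ≅ Z^9, C_1 ≅ Z^27, C_2 ≅ Z^18.

Boundary ∂_1: C_1 → C_0 sends each edge [p,q] (with p < q) to q − p. For instance
  ∂FM = M − F.
The 9×27 boundary matrix has rank 8 and Smith normal form diag(1,1,1,1,1,1,1,1).

The boundary map ∂_2: C_2 → C_1 maps a triangle to the signed sum of its edges. For instance
  ∂BDF = DF − BF + BD,
  ∂BFM = FM − BM + BF.
This gives a 27×18 integer matrix of rank 18; reducing to Smith normal form yields diagonal entries (1,1,1,1,1,1,1,1,1,1,1,1,1,1,1,1,1,2).

Computing H_k = (kernel of ∂_k) / (image of ∂_{k+1}):

  H_0: rank C_0 − rank ∂_1 = 9 − 8 = 1, and the invariant factors of ∂_1 are all 1, so H_0 ≅ Z.
  H_1: rank ker ∂_1 − rank ∂_2 = (27 − 8) − 18 = 1, and ∂_2 has invariant factor 2 > 1, so H_1 ≅ Z ⊕ Z/2.
  H_2: rank ker ∂_2 − rank ∂_3 = (18 − 18) − 0 = 0, and there is no ∂_3, so H_2 ≅ 0.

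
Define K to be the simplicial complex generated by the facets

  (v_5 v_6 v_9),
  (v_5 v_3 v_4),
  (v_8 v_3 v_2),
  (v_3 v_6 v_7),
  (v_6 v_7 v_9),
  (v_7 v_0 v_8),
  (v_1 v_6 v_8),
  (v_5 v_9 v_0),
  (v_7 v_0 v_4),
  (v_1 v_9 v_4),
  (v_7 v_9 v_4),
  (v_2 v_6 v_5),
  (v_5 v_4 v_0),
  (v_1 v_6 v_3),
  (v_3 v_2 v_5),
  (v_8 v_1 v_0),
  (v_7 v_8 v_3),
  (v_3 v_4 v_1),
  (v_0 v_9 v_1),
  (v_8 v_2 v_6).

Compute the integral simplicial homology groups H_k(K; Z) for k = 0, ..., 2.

H_0 ≅ Z,  H_1 ≅ Z ⊕ Z/2,  H_2 = 0.

We work with the vertex ordering v_0 < v_1 < v_2 < v_3 < v_4 < v_5 < v_6 < v_7 < v_8 < v_9. The simplices of K, each written with vertices in increasing order, are:

  0-simplices (10): [v_0], [v_1], [v_2], [v_3], [v_4], [v_5], [v_6], [v_7], [v_8], [v_9]
  1-simplices (30): (30 of them)
  2-simplices (20): (20 of them)

Hence C_0 ≅ Z^10, C_1 ≅ Z^30, C_2 ≅ Z^20.

The boundary map ∂_1: C_1 → C_0 is given by ∂[p,q] = [q] − [p]. For instance
  ∂[v_4,v_9] = [v_9] − [v_4].
The resulting 10×30 matrix has rank 9, and its Smith normal form has invariant factors (1,1,1,1,1,1,1,1,1).

Boundary ∂_2: C_2 → C_1 maps a triangle to the signed sum of its edges. For instance
  ∂[v_1,v_3,v_4] = [v_3,v_4] − [v_1,v_4] + [v_1,v_3],
  ∂[v_0,v_4,v_5] = [v_4,v_5] − [v_0,v_5] + [v_0,v_4].
This gives a 30×20 integer matrix of rank 20; reducing to Smith normal form yields diagonal entries (1,1,1,1,1,1,1,1,1,1,1,1,1,1,1,1,1,1,1,2).

Computing H_k = (kernel of ∂_k) / (image of ∂_{k+1}):

  H_0: rank C_0 − rank ∂_1 = 10 − 9 = 1, and the invariant factors of ∂_1 are all 1, so H_0 ≅ Z.
  H_1: rank ker ∂_1 − rank ∂_2 = (30 − 9) − 20 = 1, and ∂_2 has invariant factor 2 > 1, so H_1 ≅ Z ⊕ Z/2.
  H_2: rank ker ∂_2 − rank ∂_3 = (20 − 20) − 0 = 0, and there is no ∂_3, so H_2 ≅ 0.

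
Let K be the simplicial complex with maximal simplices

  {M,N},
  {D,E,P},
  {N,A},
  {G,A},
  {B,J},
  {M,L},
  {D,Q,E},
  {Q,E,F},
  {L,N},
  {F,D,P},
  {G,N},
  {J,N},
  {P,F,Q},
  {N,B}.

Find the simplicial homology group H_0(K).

H_0 = Z^2.

We work with the vertex ordering A < B < D < E < F < G < J < L < M < N < P < Q. The simplices of K, each written with vertices in increasing order, are:

  0-simplices (12): A, B, D, E, F, G, J, L, M, N, P, Q
  1-simplices (19): AG, AN, BJ, BN, DE, DF, DP, DQ, EF, EP, EQ, FP, FQ, GN, JN, LM, LN, MN, PQ
  2-simplices (5): DEP, DEQ, DFP, EFQ, FPQ

Hence C_0 ≅ Z^12, C_1 ≅ Z^19, C_2 ≅ Z^5.

∂_1: C_1 → C_0 sends each edge [p,q] (with p < q) to q − p. For instance
  ∂LM = M − L.
This gives a 12×19 integer matrix of rank 10; reducing to Smith normal form yields diagonal entries (1,1,1,1,1,1,1,1,1,1).

Boundary ∂_2: C_2 → C_1 acts by ∂[p,q,r] = [q,r] − [p,r] + [p,q]. For instance
  ∂DFP = FP − DP + DF,
  ∂FPQ = PQ − FQ + FP.
As a 19×5 matrix over Z this has rank 5, with invariant factors (1,1,1,1,1).

From H_k ≅ ker(∂_k) / im(∂_{k+1}) we obtain:

  H_0: rank C_0 − rank ∂_1 = 12 − 10 = 2, and the invariant factors of ∂_1 are all 1, so H_0 ≅ Z^2.

(K is a triangulation of the disjoint union of a wedge of 3 circles and the Möbius band.)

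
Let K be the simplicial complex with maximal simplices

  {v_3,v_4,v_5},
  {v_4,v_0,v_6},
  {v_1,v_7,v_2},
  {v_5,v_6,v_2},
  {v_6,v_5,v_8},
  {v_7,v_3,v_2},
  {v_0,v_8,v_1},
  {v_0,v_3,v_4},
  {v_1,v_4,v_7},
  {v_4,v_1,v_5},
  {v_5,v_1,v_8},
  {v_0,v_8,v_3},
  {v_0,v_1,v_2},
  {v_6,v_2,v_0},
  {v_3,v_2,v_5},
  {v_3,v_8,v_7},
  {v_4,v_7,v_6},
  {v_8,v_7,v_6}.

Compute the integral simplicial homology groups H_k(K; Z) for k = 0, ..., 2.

H_0 ≅ Z,  H_1 ≅ Z^2,  H_2 ≅ Z.

We work with the vertex ordering v_0 < v_1 < v_2 < v_3 < v_4 < v_5 < v_6 < v_7 < v_8. The simplices of K, each written with vertices in increasing order, are:

  0-simplices (9): [v_0], [v_1], [v_2], [v_3], [v_4], [v_5], [v_6], [v_7], [v_8]
  1-simplices (27): (27 of them)
  2-simplices (18): (18 of them)

giving chain groups C_0 ≅ Z^9, C_1 ≅ Z^27, C_2 ≅ Z^18.

∂_1: C_1 → C_0 sends each edge [p,q] (with p < q) to q − p.
The resulting 9×27 matrix has rank 8, and its Smith normal form has invariant factors (1,1,1,1,1,1,1,1).

The boundary map ∂_2: C_2 → C_1 maps a triangle to the signed sum of its edges. For instance
  ∂[v_0,v_4,v_6] = [v_4,v_6] − [v_0,v_6] + [v_0,v_4],
  ∂[v_2,v_3,v_7] = [v_3,v_7] − [v_2,v_7] + [v_2,v_3].
As a 27×18 matrix over Z this has rank 17, with invariant factors (1,1,1,1,1,1,1,1,1,1,1,1,1,1,1,1,1).

From H_k ≅ ker(∂_k) / im(∂_{k+1}) we obtain:

  H_0: rank C_0 − rank ∂_1 = 9 − 8 = 1, and the invariant factors of ∂_1 are all 1, so H_0 = Z.
  H_1: rank ker ∂_1 − rank ∂_2 = (27 − 8) − 17 = 2, and the invariant factors of ∂_2 are all 1, so H_1 = Z^2.
  H_2: rank ker ∂_2 − rank ∂_3 = (18 − 17) − 0 = 1, and there is no ∂_3, so H_2 = Z.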